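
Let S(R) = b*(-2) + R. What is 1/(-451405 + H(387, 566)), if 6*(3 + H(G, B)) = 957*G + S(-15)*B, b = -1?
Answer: -6/2345447 ≈ -2.5581e-6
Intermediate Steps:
S(R) = 2 + R (S(R) = -1*(-2) + R = 2 + R)
H(G, B) = -3 - 13*B/6 + 319*G/2 (H(G, B) = -3 + (957*G + (2 - 15)*B)/6 = -3 + (957*G - 13*B)/6 = -3 + (-13*B + 957*G)/6 = -3 + (-13*B/6 + 319*G/2) = -3 - 13*B/6 + 319*G/2)
1/(-451405 + H(387, 566)) = 1/(-451405 + (-3 - 13/6*566 + (319/2)*387)) = 1/(-451405 + (-3 - 3679/3 + 123453/2)) = 1/(-451405 + 362983/6) = 1/(-2345447/6) = -6/2345447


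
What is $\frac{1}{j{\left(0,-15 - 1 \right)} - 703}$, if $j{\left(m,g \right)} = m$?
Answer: $- \frac{1}{703} \approx -0.0014225$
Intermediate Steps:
$\frac{1}{j{\left(0,-15 - 1 \right)} - 703} = \frac{1}{0 - 703} = \frac{1}{-703} = - \frac{1}{703}$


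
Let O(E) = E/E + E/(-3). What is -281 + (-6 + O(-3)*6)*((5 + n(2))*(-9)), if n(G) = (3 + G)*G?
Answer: -1091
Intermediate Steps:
O(E) = 1 - E/3 (O(E) = 1 + E*(-1/3) = 1 - E/3)
n(G) = G*(3 + G)
-281 + (-6 + O(-3)*6)*((5 + n(2))*(-9)) = -281 + (-6 + (1 - 1/3*(-3))*6)*((5 + 2*(3 + 2))*(-9)) = -281 + (-6 + (1 + 1)*6)*((5 + 2*5)*(-9)) = -281 + (-6 + 2*6)*((5 + 10)*(-9)) = -281 + (-6 + 12)*(15*(-9)) = -281 + 6*(-135) = -281 - 810 = -1091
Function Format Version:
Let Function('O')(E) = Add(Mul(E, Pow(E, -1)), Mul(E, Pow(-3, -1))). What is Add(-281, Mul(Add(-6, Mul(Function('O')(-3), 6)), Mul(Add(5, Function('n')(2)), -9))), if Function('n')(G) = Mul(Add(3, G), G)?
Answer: -1091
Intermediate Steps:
Function('O')(E) = Add(1, Mul(Rational(-1, 3), E)) (Function('O')(E) = Add(1, Mul(E, Rational(-1, 3))) = Add(1, Mul(Rational(-1, 3), E)))
Function('n')(G) = Mul(G, Add(3, G))
Add(-281, Mul(Add(-6, Mul(Function('O')(-3), 6)), Mul(Add(5, Function('n')(2)), -9))) = Add(-281, Mul(Add(-6, Mul(Add(1, Mul(Rational(-1, 3), -3)), 6)), Mul(Add(5, Mul(2, Add(3, 2))), -9))) = Add(-281, Mul(Add(-6, Mul(Add(1, 1), 6)), Mul(Add(5, Mul(2, 5)), -9))) = Add(-281, Mul(Add(-6, Mul(2, 6)), Mul(Add(5, 10), -9))) = Add(-281, Mul(Add(-6, 12), Mul(15, -9))) = Add(-281, Mul(6, -135)) = Add(-281, -810) = -1091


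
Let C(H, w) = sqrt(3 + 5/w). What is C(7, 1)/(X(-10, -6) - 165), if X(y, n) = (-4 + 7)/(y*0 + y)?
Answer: -20*sqrt(2)/1653 ≈ -0.017111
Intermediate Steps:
X(y, n) = 3/y (X(y, n) = 3/(0 + y) = 3/y)
C(7, 1)/(X(-10, -6) - 165) = sqrt(3 + 5/1)/(3/(-10) - 165) = sqrt(3 + 5*1)/(3*(-1/10) - 165) = sqrt(3 + 5)/(-3/10 - 165) = sqrt(8)/(-1653/10) = (2*sqrt(2))*(-10/1653) = -20*sqrt(2)/1653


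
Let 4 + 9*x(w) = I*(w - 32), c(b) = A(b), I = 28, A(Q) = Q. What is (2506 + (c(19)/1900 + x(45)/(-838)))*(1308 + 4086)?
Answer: 283184511843/20950 ≈ 1.3517e+7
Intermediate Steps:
c(b) = b
x(w) = -100 + 28*w/9 (x(w) = -4/9 + (28*(w - 32))/9 = -4/9 + (28*(-32 + w))/9 = -4/9 + (-896 + 28*w)/9 = -4/9 + (-896/9 + 28*w/9) = -100 + 28*w/9)
(2506 + (c(19)/1900 + x(45)/(-838)))*(1308 + 4086) = (2506 + (19/1900 + (-100 + (28/9)*45)/(-838)))*(1308 + 4086) = (2506 + (19*(1/1900) + (-100 + 140)*(-1/838)))*5394 = (2506 + (1/100 + 40*(-1/838)))*5394 = (2506 + (1/100 - 20/419))*5394 = (2506 - 1581/41900)*5394 = (104999819/41900)*5394 = 283184511843/20950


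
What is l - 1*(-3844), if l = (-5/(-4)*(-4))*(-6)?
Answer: 3874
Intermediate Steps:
l = 30 (l = (-5*(-¼)*(-4))*(-6) = ((5/4)*(-4))*(-6) = -5*(-6) = 30)
l - 1*(-3844) = 30 - 1*(-3844) = 30 + 3844 = 3874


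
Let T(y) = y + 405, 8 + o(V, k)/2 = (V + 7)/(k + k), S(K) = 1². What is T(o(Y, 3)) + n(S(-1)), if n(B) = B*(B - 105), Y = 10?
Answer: 872/3 ≈ 290.67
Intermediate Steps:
S(K) = 1
o(V, k) = -16 + (7 + V)/k (o(V, k) = -16 + 2*((V + 7)/(k + k)) = -16 + 2*((7 + V)/((2*k))) = -16 + 2*((7 + V)*(1/(2*k))) = -16 + 2*((7 + V)/(2*k)) = -16 + (7 + V)/k)
T(y) = 405 + y
n(B) = B*(-105 + B)
T(o(Y, 3)) + n(S(-1)) = (405 + (7 + 10 - 16*3)/3) + 1*(-105 + 1) = (405 + (7 + 10 - 48)/3) + 1*(-104) = (405 + (⅓)*(-31)) - 104 = (405 - 31/3) - 104 = 1184/3 - 104 = 872/3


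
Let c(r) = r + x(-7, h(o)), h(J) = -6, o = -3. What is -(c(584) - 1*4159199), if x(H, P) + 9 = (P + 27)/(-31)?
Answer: 128917365/31 ≈ 4.1586e+6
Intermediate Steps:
x(H, P) = -306/31 - P/31 (x(H, P) = -9 + (P + 27)/(-31) = -9 + (27 + P)*(-1/31) = -9 + (-27/31 - P/31) = -306/31 - P/31)
c(r) = -300/31 + r (c(r) = r + (-306/31 - 1/31*(-6)) = r + (-306/31 + 6/31) = r - 300/31 = -300/31 + r)
-(c(584) - 1*4159199) = -((-300/31 + 584) - 1*4159199) = -(17804/31 - 4159199) = -1*(-128917365/31) = 128917365/31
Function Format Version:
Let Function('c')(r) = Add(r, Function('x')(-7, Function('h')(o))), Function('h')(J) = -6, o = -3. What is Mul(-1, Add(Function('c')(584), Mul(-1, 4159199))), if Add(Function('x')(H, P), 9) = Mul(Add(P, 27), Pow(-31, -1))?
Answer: Rational(128917365, 31) ≈ 4.1586e+6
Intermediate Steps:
Function('x')(H, P) = Add(Rational(-306, 31), Mul(Rational(-1, 31), P)) (Function('x')(H, P) = Add(-9, Mul(Add(P, 27), Pow(-31, -1))) = Add(-9, Mul(Add(27, P), Rational(-1, 31))) = Add(-9, Add(Rational(-27, 31), Mul(Rational(-1, 31), P))) = Add(Rational(-306, 31), Mul(Rational(-1, 31), P)))
Function('c')(r) = Add(Rational(-300, 31), r) (Function('c')(r) = Add(r, Add(Rational(-306, 31), Mul(Rational(-1, 31), -6))) = Add(r, Add(Rational(-306, 31), Rational(6, 31))) = Add(r, Rational(-300, 31)) = Add(Rational(-300, 31), r))
Mul(-1, Add(Function('c')(584), Mul(-1, 4159199))) = Mul(-1, Add(Add(Rational(-300, 31), 584), Mul(-1, 4159199))) = Mul(-1, Add(Rational(17804, 31), -4159199)) = Mul(-1, Rational(-128917365, 31)) = Rational(128917365, 31)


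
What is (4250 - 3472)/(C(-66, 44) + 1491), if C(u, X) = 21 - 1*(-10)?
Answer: 389/761 ≈ 0.51117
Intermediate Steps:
C(u, X) = 31 (C(u, X) = 21 + 10 = 31)
(4250 - 3472)/(C(-66, 44) + 1491) = (4250 - 3472)/(31 + 1491) = 778/1522 = 778*(1/1522) = 389/761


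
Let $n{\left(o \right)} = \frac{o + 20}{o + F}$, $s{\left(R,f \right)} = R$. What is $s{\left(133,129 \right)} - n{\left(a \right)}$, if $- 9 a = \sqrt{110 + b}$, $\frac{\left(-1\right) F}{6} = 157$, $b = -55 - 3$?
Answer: $\frac{2390272887}{17969108} - \frac{4329 \sqrt{13}}{17969108} \approx 133.02$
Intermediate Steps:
$b = -58$
$F = -942$ ($F = \left(-6\right) 157 = -942$)
$a = - \frac{2 \sqrt{13}}{9}$ ($a = - \frac{\sqrt{110 - 58}}{9} = - \frac{\sqrt{52}}{9} = - \frac{2 \sqrt{13}}{9} \approx -0.80123$)
$n{\left(o \right)} = \frac{20 + o}{-942 + o}$ ($n{\left(o \right)} = \frac{o + 20}{o - 942} = \frac{20 + o}{-942 + o}$)
$s{\left(133,129 \right)} - n{\left(a \right)} = 133 - \frac{20 - \frac{2 \sqrt{13}}{9}}{-942 - \frac{2 \sqrt{13}}{9}}$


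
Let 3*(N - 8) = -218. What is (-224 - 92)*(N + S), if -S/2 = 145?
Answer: 336224/3 ≈ 1.1207e+5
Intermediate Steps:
S = -290 (S = -2*145 = -290)
N = -194/3 (N = 8 + (⅓)*(-218) = 8 - 218/3 = -194/3 ≈ -64.667)
(-224 - 92)*(N + S) = (-224 - 92)*(-194/3 - 290) = -316*(-1064/3) = 336224/3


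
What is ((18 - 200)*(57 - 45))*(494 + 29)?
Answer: -1142232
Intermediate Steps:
((18 - 200)*(57 - 45))*(494 + 29) = -182*12*523 = -2184*523 = -1142232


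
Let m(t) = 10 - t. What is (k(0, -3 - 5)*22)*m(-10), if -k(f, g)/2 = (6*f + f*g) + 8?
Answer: -7040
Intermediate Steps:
k(f, g) = -16 - 12*f - 2*f*g (k(f, g) = -2*((6*f + f*g) + 8) = -2*(8 + 6*f + f*g) = -16 - 12*f - 2*f*g)
(k(0, -3 - 5)*22)*m(-10) = ((-16 - 12*0 - 2*0*(-3 - 5))*22)*(10 - 1*(-10)) = ((-16 + 0 - 2*0*(-8))*22)*(10 + 10) = ((-16 + 0 + 0)*22)*20 = -16*22*20 = -352*20 = -7040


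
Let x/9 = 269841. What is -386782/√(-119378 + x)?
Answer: -386782*√2309191/2309191 ≈ -254.53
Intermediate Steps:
x = 2428569 (x = 9*269841 = 2428569)
-386782/√(-119378 + x) = -386782/√(-119378 + 2428569) = -386782*√2309191/2309191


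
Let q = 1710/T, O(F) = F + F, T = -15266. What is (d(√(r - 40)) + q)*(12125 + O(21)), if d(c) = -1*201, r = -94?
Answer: -18677415696/7633 ≈ -2.4469e+6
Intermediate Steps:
O(F) = 2*F
q = -855/7633 (q = 1710/(-15266) = 1710*(-1/15266) = -855/7633 ≈ -0.11201)
d(c) = -201
(d(√(r - 40)) + q)*(12125 + O(21)) = (-201 - 855/7633)*(12125 + 2*21) = -1535088*(12125 + 42)/7633 = -1535088/7633*12167 = -18677415696/7633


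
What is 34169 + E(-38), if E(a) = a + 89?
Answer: 34220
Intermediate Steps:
E(a) = 89 + a
34169 + E(-38) = 34169 + (89 - 38) = 34169 + 51 = 34220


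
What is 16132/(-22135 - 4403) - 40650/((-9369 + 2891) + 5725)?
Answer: 177770384/3330519 ≈ 53.376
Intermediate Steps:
16132/(-22135 - 4403) - 40650/((-9369 + 2891) + 5725) = 16132/(-26538) - 40650/(-6478 + 5725) = 16132*(-1/26538) - 40650/(-753) = -8066/13269 - 40650*(-1/753) = -8066/13269 + 13550/251 = 177770384/3330519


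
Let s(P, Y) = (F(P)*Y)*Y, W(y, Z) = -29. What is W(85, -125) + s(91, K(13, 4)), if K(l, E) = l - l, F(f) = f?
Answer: -29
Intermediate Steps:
K(l, E) = 0
s(P, Y) = P*Y² (s(P, Y) = (P*Y)*Y = P*Y²)
W(85, -125) + s(91, K(13, 4)) = -29 + 91*0² = -29 + 91*0 = -29 + 0 = -29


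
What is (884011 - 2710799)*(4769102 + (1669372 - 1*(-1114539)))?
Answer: -13797753512244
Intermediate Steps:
(884011 - 2710799)*(4769102 + (1669372 - 1*(-1114539))) = -1826788*(4769102 + (1669372 + 1114539)) = -1826788*(4769102 + 2783911) = -1826788*7553013 = -13797753512244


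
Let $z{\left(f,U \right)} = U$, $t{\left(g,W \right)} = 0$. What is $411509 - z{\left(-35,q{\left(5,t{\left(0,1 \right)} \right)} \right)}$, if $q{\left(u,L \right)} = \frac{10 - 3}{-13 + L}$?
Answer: $\frac{5349624}{13} \approx 4.1151 \cdot 10^{5}$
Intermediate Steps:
$q{\left(u,L \right)} = \frac{7}{-13 + L}$
$411509 - z{\left(-35,q{\left(5,t{\left(0,1 \right)} \right)} \right)} = 411509 - \frac{7}{-13 + 0} = 411509 - \frac{7}{-13} = 411509 - 7 \left(- \frac{1}{13}\right) = 411509 - - \frac{7}{13} = 411509 + \frac{7}{13} = \frac{5349624}{13}$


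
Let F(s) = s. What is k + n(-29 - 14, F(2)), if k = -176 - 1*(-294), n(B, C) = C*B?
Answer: 32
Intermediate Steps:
n(B, C) = B*C
k = 118 (k = -176 + 294 = 118)
k + n(-29 - 14, F(2)) = 118 + (-29 - 14)*2 = 118 - 43*2 = 118 - 86 = 32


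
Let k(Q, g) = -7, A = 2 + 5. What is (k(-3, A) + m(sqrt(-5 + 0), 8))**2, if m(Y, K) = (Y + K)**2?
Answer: 1424 + 1664*I*sqrt(5) ≈ 1424.0 + 3720.8*I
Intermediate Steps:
A = 7
m(Y, K) = (K + Y)**2
(k(-3, A) + m(sqrt(-5 + 0), 8))**2 = (-7 + (8 + sqrt(-5 + 0))**2)**2 = (-7 + (8 + sqrt(-5))**2)**2 = (-7 + (8 + I*sqrt(5))**2)**2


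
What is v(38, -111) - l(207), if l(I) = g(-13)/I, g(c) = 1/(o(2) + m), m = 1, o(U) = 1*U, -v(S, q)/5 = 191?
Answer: -593056/621 ≈ -955.00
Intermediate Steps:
v(S, q) = -955 (v(S, q) = -5*191 = -955)
o(U) = U
g(c) = ⅓ (g(c) = 1/(2 + 1) = 1/3 = ⅓)
l(I) = 1/(3*I)
v(38, -111) - l(207) = -955 - 1/(3*207) = -955 - 1*1/621 = -955 - 1/621 = -593056/621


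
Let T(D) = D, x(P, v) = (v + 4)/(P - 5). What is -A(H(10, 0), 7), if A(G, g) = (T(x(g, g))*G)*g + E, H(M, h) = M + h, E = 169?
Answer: -554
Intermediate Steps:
x(P, v) = (4 + v)/(-5 + P)
A(G, g) = 169 + G*g*(4 + g)/(-5 + g) (A(G, g) = (((4 + g)/(-5 + g))*G)*g + 169 = (G*(4 + g)/(-5 + g))*g + 169 = G*g*(4 + g)/(-5 + g) + 169 = 169 + G*g*(4 + g)/(-5 + g))
-A(H(10, 0), 7) = -(-845 + 169*7 + (10 + 0)*7*(4 + 7))/(-5 + 7) = -(-845 + 1183 + 10*7*11)/2 = -(-845 + 1183 + 770)/2 = -1108/2 = -1*554 = -554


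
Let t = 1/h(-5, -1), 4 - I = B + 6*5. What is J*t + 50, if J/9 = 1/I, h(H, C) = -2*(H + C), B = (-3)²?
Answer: 6997/140 ≈ 49.979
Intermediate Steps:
B = 9
I = -35 (I = 4 - (9 + 6*5) = 4 - (9 + 30) = 4 - 1*39 = 4 - 39 = -35)
h(H, C) = -2*C - 2*H (h(H, C) = -2*(C + H) = -2*C - 2*H)
t = 1/12 (t = 1/(-2*(-1) - 2*(-5)) = 1/(2 + 10) = 1/12 ≈ 0.083333)
J = -9/35 (J = 9/(-35) = 9*(-1/35) = -9/35 ≈ -0.25714)
J*t + 50 = -9/35*1/12 + 50 = -3/140 + 50 = 6997/140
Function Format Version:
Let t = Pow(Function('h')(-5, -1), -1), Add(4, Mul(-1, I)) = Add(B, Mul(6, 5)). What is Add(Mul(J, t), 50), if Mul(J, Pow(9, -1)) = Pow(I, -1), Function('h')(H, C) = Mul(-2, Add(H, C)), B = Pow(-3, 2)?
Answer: Rational(6997, 140) ≈ 49.979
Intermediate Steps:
B = 9
I = -35 (I = Add(4, Mul(-1, Add(9, Mul(6, 5)))) = Add(4, Mul(-1, Add(9, 30))) = Add(4, Mul(-1, 39)) = Add(4, -39) = -35)
Function('h')(H, C) = Add(Mul(-2, C), Mul(-2, H)) (Function('h')(H, C) = Mul(-2, Add(C, H)) = Add(Mul(-2, C), Mul(-2, H)))
t = Rational(1, 12) (t = Pow(Add(Mul(-2, -1), Mul(-2, -5)), -1) = Pow(Add(2, 10), -1) = Pow(12, -1) = Rational(1, 12) ≈ 0.083333)
J = Rational(-9, 35) (J = Mul(9, Pow(-35, -1)) = Mul(9, Rational(-1, 35)) = Rational(-9, 35) ≈ -0.25714)
Add(Mul(J, t), 50) = Add(Mul(Rational(-9, 35), Rational(1, 12)), 50) = Add(Rational(-3, 140), 50) = Rational(6997, 140)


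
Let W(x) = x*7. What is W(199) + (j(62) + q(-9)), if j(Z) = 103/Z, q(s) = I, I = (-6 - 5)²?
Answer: 93971/62 ≈ 1515.7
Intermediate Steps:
I = 121 (I = (-11)² = 121)
W(x) = 7*x
q(s) = 121
W(199) + (j(62) + q(-9)) = 7*199 + (103/62 + 121) = 1393 + (103*(1/62) + 121) = 1393 + (103/62 + 121) = 1393 + 7605/62 = 93971/62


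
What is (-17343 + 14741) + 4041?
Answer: 1439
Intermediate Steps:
(-17343 + 14741) + 4041 = -2602 + 4041 = 1439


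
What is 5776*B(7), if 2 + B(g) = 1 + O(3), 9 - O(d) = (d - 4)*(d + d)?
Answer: 80864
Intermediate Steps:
O(d) = 9 - 2*d*(-4 + d) (O(d) = 9 - (d - 4)*(d + d) = 9 - (-4 + d)*2*d = 9 - 2*d*(-4 + d))
B(g) = 14 (B(g) = -2 + (1 + (9 - 2*3² + 8*3)) = -2 + (1 + (9 - 2*9 + 24)) = -2 + (1 + (9 - 18 + 24)) = -2 + (1 + 15) = -2 + 16 = 14)
5776*B(7) = 5776*14 = 80864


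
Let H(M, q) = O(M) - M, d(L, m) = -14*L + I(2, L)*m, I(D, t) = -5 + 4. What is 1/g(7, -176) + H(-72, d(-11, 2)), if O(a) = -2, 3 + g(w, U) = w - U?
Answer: 12601/180 ≈ 70.006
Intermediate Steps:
I(D, t) = -1
g(w, U) = -3 + w - U (g(w, U) = -3 + (w - U) = -3 + w - U)
d(L, m) = -m - 14*L (d(L, m) = -14*L - m = -m - 14*L)
H(M, q) = -2 - M
1/g(7, -176) + H(-72, d(-11, 2)) = 1/(-3 + 7 - 1*(-176)) + (-2 - 1*(-72)) = 1/(-3 + 7 + 176) + (-2 + 72) = 1/180 + 70 = 12601/180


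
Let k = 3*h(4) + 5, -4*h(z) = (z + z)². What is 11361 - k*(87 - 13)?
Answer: 14543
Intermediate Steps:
h(z) = -z² (h(z) = -(z + z)²/4 = -4*z²/4 = -z²)
k = -43 (k = 3*(-1*4²) + 5 = 3*(-1*16) + 5 = 3*(-16) + 5 = -48 + 5 = -43)
11361 - k*(87 - 13) = 11361 - (-43)*(87 - 13) = 11361 - (-43)*74 = 11361 - 1*(-3182) = 11361 + 3182 = 14543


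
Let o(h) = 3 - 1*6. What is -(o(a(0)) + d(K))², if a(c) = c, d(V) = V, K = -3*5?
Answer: -324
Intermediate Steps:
K = -15
o(h) = -3 (o(h) = 3 - 6 = -3)
-(o(a(0)) + d(K))² = -(-3 - 15)² = -1*(-18)² = -1*324 = -324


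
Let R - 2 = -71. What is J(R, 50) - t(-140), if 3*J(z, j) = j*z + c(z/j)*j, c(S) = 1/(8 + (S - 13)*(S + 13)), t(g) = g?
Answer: -1205274170/1193217 ≈ -1010.1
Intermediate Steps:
R = -69 (R = 2 - 71 = -69)
c(S) = 1/(8 + (-13 + S)*(13 + S))
J(z, j) = j*z/3 + j/(3*(-161 + z²/j²)) (J(z, j) = (j*z + j/(-161 + (z/j)²))/3 = (j*z + j/(-161 + z²/j²))/3 = j*z/3 + j/(3*(-161 + z²/j²)))
J(R, 50) - t(-140) = (⅓)*50*(-69 + 1/(-161 + (-69)²/50²)) - 1*(-140) = (⅓)*50*(-69 + 1/(-161 + (1/2500)*4761)) + 140 = (⅓)*50*(-69 + 1/(-161 + 4761/2500)) + 140 = (⅓)*50*(-69 + 1/(-397739/2500)) + 140 = (⅓)*50*(-69 - 2500/397739) + 140 = (⅓)*50*(-27446491/397739) + 140 = -1372324550/1193217 + 140 = -1205274170/1193217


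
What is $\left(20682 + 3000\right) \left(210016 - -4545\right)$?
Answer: $5081233602$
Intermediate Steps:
$\left(20682 + 3000\right) \left(210016 - -4545\right) = 23682 \left(210016 + 4545\right) = 23682 \cdot 214561 = 5081233602$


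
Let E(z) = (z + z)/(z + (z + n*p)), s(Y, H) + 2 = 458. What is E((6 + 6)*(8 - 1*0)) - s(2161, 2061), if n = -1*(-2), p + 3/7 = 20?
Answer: -368232/809 ≈ -455.17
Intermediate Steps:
p = 137/7 (p = -3/7 + 20 = 137/7 ≈ 19.571)
n = 2
s(Y, H) = 456 (s(Y, H) = -2 + 458 = 456)
E(z) = 2*z/(274/7 + 2*z) (E(z) = (z + z)/(z + (z + 2*(137/7))) = (2*z)/(z + (z + 274/7)) = (2*z)/(z + (274/7 + z)) = (2*z)/(274/7 + 2*z) = 2*z/(274/7 + 2*z))
E((6 + 6)*(8 - 1*0)) - s(2161, 2061) = 7*((6 + 6)*(8 - 1*0))/(137 + 7*((6 + 6)*(8 - 1*0))) - 1*456 = 7*(12*(8 + 0))/(137 + 7*(12*(8 + 0))) - 456 = 7*(12*8)/(137 + 7*(12*8)) - 456 = 7*96/(137 + 7*96) - 456 = 7*96/(137 + 672) - 456 = 7*96/809 - 456 = 7*96*(1/809) - 456 = 672/809 - 456 = -368232/809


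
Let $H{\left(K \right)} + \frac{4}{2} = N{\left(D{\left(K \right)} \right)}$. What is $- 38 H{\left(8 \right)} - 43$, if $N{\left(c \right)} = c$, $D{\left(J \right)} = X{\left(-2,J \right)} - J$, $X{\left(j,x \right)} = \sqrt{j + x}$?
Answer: $337 - 38 \sqrt{6} \approx 243.92$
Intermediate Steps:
$D{\left(J \right)} = \sqrt{-2 + J} - J$
$H{\left(K \right)} = -2 + \sqrt{-2 + K} - K$ ($H{\left(K \right)} = -2 - \left(K - \sqrt{-2 + K}\right) = -2 + \sqrt{-2 + K} - K$)
$- 38 H{\left(8 \right)} - 43 = - 38 \left(-2 + \sqrt{-2 + 8} - 8\right) - 43 = - 38 \left(-2 + \sqrt{6} - 8\right) - 43 = - 38 \left(-10 + \sqrt{6}\right) - 43 = \left(380 - 38 \sqrt{6}\right) - 43 = 337 - 38 \sqrt{6}$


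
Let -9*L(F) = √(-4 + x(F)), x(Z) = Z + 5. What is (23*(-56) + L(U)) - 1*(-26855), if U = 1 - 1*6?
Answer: 25567 - 2*I/9 ≈ 25567.0 - 0.22222*I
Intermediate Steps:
x(Z) = 5 + Z
U = -5 (U = 1 - 6 = -5)
L(F) = -√(1 + F)/9 (L(F) = -√(-4 + (5 + F))/9 = -√(1 + F)/9)
(23*(-56) + L(U)) - 1*(-26855) = (23*(-56) - √(1 - 5)/9) - 1*(-26855) = (-1288 - 2*I/9) + 26855 = 25567 - 2*I/9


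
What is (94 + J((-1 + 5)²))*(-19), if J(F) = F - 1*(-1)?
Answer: -2109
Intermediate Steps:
J(F) = 1 + F (J(F) = F + 1 = 1 + F)
(94 + J((-1 + 5)²))*(-19) = (94 + (1 + (-1 + 5)²))*(-19) = (94 + (1 + 4²))*(-19) = (94 + (1 + 16))*(-19) = (94 + 17)*(-19) = 111*(-19) = -2109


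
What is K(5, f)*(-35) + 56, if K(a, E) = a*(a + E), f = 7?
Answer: -2044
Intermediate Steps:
K(a, E) = a*(E + a)
K(5, f)*(-35) + 56 = (5*(7 + 5))*(-35) + 56 = (5*12)*(-35) + 56 = 60*(-35) + 56 = -2100 + 56 = -2044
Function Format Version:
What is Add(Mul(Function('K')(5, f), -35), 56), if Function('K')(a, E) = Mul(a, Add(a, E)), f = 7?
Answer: -2044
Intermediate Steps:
Function('K')(a, E) = Mul(a, Add(E, a))
Add(Mul(Function('K')(5, f), -35), 56) = Add(Mul(Mul(5, Add(7, 5)), -35), 56) = Add(Mul(Mul(5, 12), -35), 56) = Add(Mul(60, -35), 56) = Add(-2100, 56) = -2044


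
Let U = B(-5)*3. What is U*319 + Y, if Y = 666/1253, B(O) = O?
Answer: -5994939/1253 ≈ -4784.5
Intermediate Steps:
U = -15 (U = -5*3 = -15)
Y = 666/1253 (Y = 666*(1/1253) = 666/1253 ≈ 0.53152)
U*319 + Y = -15*319 + 666/1253 = -4785 + 666/1253 = -5994939/1253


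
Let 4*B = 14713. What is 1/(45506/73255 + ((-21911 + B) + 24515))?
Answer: 293020/1841006919 ≈ 0.00015916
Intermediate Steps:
B = 14713/4 (B = (¼)*14713 = 14713/4 ≈ 3678.3)
1/(45506/73255 + ((-21911 + B) + 24515)) = 1/(45506/73255 + ((-21911 + 14713/4) + 24515)) = 1/(45506*(1/73255) + (-72931/4 + 24515)) = 1/(45506/73255 + 25129/4) = 1/(1841006919/293020) = 293020/1841006919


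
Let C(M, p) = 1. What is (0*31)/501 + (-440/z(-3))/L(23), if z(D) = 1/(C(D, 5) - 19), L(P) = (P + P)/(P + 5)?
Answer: 110880/23 ≈ 4820.9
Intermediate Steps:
L(P) = 2*P/(5 + P) (L(P) = (2*P)/(5 + P) = 2*P/(5 + P))
z(D) = -1/18 (z(D) = 1/(1 - 19) = 1/(-18) = -1/18)
(0*31)/501 + (-440/z(-3))/L(23) = (0*31)/501 + (-440/(-1/18))/((2*23/(5 + 23))) = 0*(1/501) + (-440*(-18))/((2*23/28)) = 0 + 7920/((2*23*(1/28))) = 0 + 7920/(23/14) = 0 + 7920*(14/23) = 0 + 110880/23 = 110880/23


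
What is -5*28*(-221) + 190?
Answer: 31130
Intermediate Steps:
-5*28*(-221) + 190 = -140*(-221) + 190 = 30940 + 190 = 31130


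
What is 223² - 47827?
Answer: 1902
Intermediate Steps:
223² - 47827 = 49729 - 47827 = 1902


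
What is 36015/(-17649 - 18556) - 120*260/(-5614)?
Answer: 92740779/20325487 ≈ 4.5628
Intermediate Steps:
36015/(-17649 - 18556) - 120*260/(-5614) = 36015/(-36205) - 31200*(-1/5614) = 36015*(-1/36205) + 15600/2807 = -7203/7241 + 15600/2807 = 92740779/20325487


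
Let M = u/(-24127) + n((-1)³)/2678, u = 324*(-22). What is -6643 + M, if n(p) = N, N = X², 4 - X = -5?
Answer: -429197177087/64612106 ≈ -6642.7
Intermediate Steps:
X = 9 (X = 4 - 1*(-5) = 4 + 5 = 9)
N = 81 (N = 9² = 81)
n(p) = 81
u = -7128
M = 21043071/64612106 (M = -7128/(-24127) + 81/2678 = -7128*(-1/24127) + 81*(1/2678) = 7128/24127 + 81/2678 = 21043071/64612106 ≈ 0.32568)
-6643 + M = -6643 + 21043071/64612106 = -429197177087/64612106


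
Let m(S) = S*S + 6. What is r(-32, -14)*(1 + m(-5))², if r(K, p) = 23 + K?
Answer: -9216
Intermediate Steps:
m(S) = 6 + S² (m(S) = S² + 6 = 6 + S²)
r(-32, -14)*(1 + m(-5))² = (23 - 32)*(1 + (6 + (-5)²))² = -9*(1 + (6 + 25))² = -9*(1 + 31)² = -9*32² = -9*1024 = -9216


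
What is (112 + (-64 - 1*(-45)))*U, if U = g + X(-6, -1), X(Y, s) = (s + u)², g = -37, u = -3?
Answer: -1953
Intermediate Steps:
X(Y, s) = (-3 + s)² (X(Y, s) = (s - 3)² = (-3 + s)²)
U = -21 (U = -37 + (-3 - 1)² = -37 + (-4)² = -37 + 16 = -21)
(112 + (-64 - 1*(-45)))*U = (112 + (-64 - 1*(-45)))*(-21) = (112 + (-64 + 45))*(-21) = (112 - 19)*(-21) = 93*(-21) = -1953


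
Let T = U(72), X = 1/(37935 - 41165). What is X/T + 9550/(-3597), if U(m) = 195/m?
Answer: -1002554414/377595075 ≈ -2.6551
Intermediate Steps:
X = -1/3230 (X = 1/(-3230) = -1/3230 ≈ -0.00030960)
T = 65/24 (T = 195/72 = 195*(1/72) = 65/24 ≈ 2.7083)
X/T + 9550/(-3597) = -1/(3230*65/24) + 9550/(-3597) = -1/3230*24/65 + 9550*(-1/3597) = -12/104975 - 9550/3597 = -1002554414/377595075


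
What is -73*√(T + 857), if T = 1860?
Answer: -73*√2717 ≈ -3805.1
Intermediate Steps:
-73*√(T + 857) = -73*√(1860 + 857) = -73*√2717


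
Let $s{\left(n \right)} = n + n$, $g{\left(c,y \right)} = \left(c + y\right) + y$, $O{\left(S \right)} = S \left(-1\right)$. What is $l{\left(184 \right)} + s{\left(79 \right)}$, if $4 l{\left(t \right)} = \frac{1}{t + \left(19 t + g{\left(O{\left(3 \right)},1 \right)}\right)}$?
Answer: $\frac{2325129}{14716} \approx 158.0$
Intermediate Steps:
$O{\left(S \right)} = - S$
$g{\left(c,y \right)} = c + 2 y$
$s{\left(n \right)} = 2 n$
$l{\left(t \right)} = \frac{1}{4 \left(-1 + 20 t\right)}$ ($l{\left(t \right)} = \frac{1}{4 \left(t + \left(19 t + \left(\left(-1\right) 3 + 2 \cdot 1\right)\right)\right)} = \frac{1}{4 \left(t + \left(19 t + \left(-3 + 2\right)\right)\right)} = \frac{1}{4 \left(t + \left(19 t - 1\right)\right)} = \frac{1}{4 \left(t + \left(-1 + 19 t\right)\right)} = \frac{1}{4 \left(-1 + 20 t\right)}$)
$l{\left(184 \right)} + s{\left(79 \right)} = \frac{1}{4 \left(-1 + 20 \cdot 184\right)} + 2 \cdot 79 = \frac{1}{4 \left(-1 + 3680\right)} + 158 = \frac{1}{4 \cdot 3679} + 158 = \frac{1}{4} \cdot \frac{1}{3679} + 158 = \frac{1}{14716} + 158 = \frac{2325129}{14716}$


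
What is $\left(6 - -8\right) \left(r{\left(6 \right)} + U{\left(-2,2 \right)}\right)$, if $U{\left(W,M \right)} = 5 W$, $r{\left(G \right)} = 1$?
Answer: $-126$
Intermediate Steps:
$\left(6 - -8\right) \left(r{\left(6 \right)} + U{\left(-2,2 \right)}\right) = \left(6 - -8\right) \left(1 + 5 \left(-2\right)\right) = \left(6 + 8\right) \left(1 - 10\right) = 14 \left(-9\right) = -126$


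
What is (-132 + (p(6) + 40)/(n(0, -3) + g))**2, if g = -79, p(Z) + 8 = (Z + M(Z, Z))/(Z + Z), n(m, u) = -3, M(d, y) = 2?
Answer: 265201225/15129 ≈ 17529.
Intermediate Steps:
p(Z) = -8 + (2 + Z)/(2*Z) (p(Z) = -8 + (Z + 2)/(Z + Z) = -8 + (2 + Z)/((2*Z)) = -8 + (2 + Z)*(1/(2*Z)) = -8 + (2 + Z)/(2*Z))
(-132 + (p(6) + 40)/(n(0, -3) + g))**2 = (-132 + ((-15/2 + 1/6) + 40)/(-3 - 79))**2 = (-132 + ((-15/2 + 1/6) + 40)/(-82))**2 = (-132 + (-22/3 + 40)*(-1/82))**2 = (-132 + (98/3)*(-1/82))**2 = (-132 - 49/123)**2 = (-16285/123)**2 = 265201225/15129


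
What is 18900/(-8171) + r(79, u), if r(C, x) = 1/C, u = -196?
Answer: -1484929/645509 ≈ -2.3004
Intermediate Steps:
18900/(-8171) + r(79, u) = 18900/(-8171) + 1/79 = 18900*(-1/8171) + 1/79 = -18900/8171 + 1/79 = -1484929/645509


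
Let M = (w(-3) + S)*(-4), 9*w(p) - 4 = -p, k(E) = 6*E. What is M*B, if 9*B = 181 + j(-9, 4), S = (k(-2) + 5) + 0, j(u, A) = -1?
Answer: 4480/9 ≈ 497.78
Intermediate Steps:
w(p) = 4/9 - p/9 (w(p) = 4/9 + (-p)/9 = 4/9 - p/9)
S = -7 (S = (6*(-2) + 5) + 0 = (-12 + 5) + 0 = -7 + 0 = -7)
M = 224/9 (M = ((4/9 - ⅑*(-3)) - 7)*(-4) = ((4/9 + ⅓) - 7)*(-4) = (7/9 - 7)*(-4) = -56/9*(-4) = 224/9 ≈ 24.889)
B = 20 (B = (181 - 1)/9 = (⅑)*180 = 20)
M*B = (224/9)*20 = 4480/9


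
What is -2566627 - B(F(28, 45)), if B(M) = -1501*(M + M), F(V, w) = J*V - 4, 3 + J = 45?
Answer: 951717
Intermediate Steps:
J = 42 (J = -3 + 45 = 42)
F(V, w) = -4 + 42*V (F(V, w) = 42*V - 4 = -4 + 42*V)
B(M) = -3002*M
-2566627 - B(F(28, 45)) = -2566627 - (-3002)*(-4 + 42*28) = -2566627 - (-3002)*(-4 + 1176) = -2566627 - (-3002)*1172 = -2566627 - 1*(-3518344) = -2566627 + 3518344 = 951717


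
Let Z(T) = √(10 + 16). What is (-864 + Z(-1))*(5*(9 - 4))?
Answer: -21600 + 25*√26 ≈ -21473.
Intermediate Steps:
Z(T) = √26
(-864 + Z(-1))*(5*(9 - 4)) = (-864 + √26)*(5*(9 - 4)) = (-864 + √26)*(5*5) = (-864 + √26)*25 = -21600 + 25*√26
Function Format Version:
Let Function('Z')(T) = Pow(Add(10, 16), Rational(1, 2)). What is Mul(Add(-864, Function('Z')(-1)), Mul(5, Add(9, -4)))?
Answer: Add(-21600, Mul(25, Pow(26, Rational(1, 2)))) ≈ -21473.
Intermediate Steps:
Function('Z')(T) = Pow(26, Rational(1, 2))
Mul(Add(-864, Function('Z')(-1)), Mul(5, Add(9, -4))) = Mul(Add(-864, Pow(26, Rational(1, 2))), Mul(5, Add(9, -4))) = Mul(Add(-864, Pow(26, Rational(1, 2))), Mul(5, 5)) = Mul(Add(-864, Pow(26, Rational(1, 2))), 25) = Add(-21600, Mul(25, Pow(26, Rational(1, 2))))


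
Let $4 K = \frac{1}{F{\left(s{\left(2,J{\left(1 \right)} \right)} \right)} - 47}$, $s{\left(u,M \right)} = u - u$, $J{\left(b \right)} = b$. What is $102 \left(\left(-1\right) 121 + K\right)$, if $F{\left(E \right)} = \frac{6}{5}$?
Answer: $- \frac{5652891}{458} \approx -12343.0$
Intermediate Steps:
$s{\left(u,M \right)} = 0$
$F{\left(E \right)} = \frac{6}{5}$ ($F{\left(E \right)} = 6 \cdot \frac{1}{5} = \frac{6}{5}$)
$K = - \frac{5}{916}$ ($K = \frac{1}{4 \left(\frac{6}{5} - 47\right)} = \frac{1}{4 \left(- \frac{229}{5}\right)} = \frac{1}{4} \left(- \frac{5}{229}\right) = - \frac{5}{916} \approx -0.0054585$)
$102 \left(\left(-1\right) 121 + K\right) = 102 \left(\left(-1\right) 121 - \frac{5}{916}\right) = 102 \left(-121 - \frac{5}{916}\right) = 102 \left(- \frac{110841}{916}\right) = - \frac{5652891}{458}$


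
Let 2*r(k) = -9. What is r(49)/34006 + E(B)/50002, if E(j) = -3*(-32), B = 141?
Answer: 3039567/1700368012 ≈ 0.0017876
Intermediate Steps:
r(k) = -9/2 (r(k) = (½)*(-9) = -9/2)
E(j) = 96
r(49)/34006 + E(B)/50002 = -9/2/34006 + 96/50002 = -9/2*1/34006 + 96*(1/50002) = -9/68012 + 48/25001 = 3039567/1700368012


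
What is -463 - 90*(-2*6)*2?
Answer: 1697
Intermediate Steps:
-463 - 90*(-2*6)*2 = -463 - (-1080)*2 = -463 - 90*(-24) = -463 + 2160 = 1697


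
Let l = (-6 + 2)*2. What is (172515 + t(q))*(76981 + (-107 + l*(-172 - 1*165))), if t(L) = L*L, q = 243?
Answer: 18425547480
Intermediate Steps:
l = -8 (l = -4*2 = -8)
t(L) = L**2
(172515 + t(q))*(76981 + (-107 + l*(-172 - 1*165))) = (172515 + 243**2)*(76981 + (-107 - 8*(-172 - 1*165))) = (172515 + 59049)*(76981 + (-107 - 8*(-172 - 165))) = 231564*(76981 + (-107 - 8*(-337))) = 231564*(76981 + (-107 + 2696)) = 231564*(76981 + 2589) = 231564*79570 = 18425547480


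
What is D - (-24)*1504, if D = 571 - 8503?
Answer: 28164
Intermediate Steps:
D = -7932
D - (-24)*1504 = -7932 - (-24)*1504 = -7932 - 1*(-36096) = -7932 + 36096 = 28164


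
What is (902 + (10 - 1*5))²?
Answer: 822649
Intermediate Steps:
(902 + (10 - 1*5))² = (902 + (10 - 5))² = (902 + 5)² = 907² = 822649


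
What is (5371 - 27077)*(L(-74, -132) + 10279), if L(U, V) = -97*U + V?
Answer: -376056450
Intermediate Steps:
L(U, V) = V - 97*U
(5371 - 27077)*(L(-74, -132) + 10279) = (5371 - 27077)*((-132 - 97*(-74)) + 10279) = -21706*((-132 + 7178) + 10279) = -21706*(7046 + 10279) = -21706*17325 = -376056450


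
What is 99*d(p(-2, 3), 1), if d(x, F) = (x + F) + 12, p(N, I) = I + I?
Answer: 1881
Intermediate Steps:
p(N, I) = 2*I
d(x, F) = 12 + F + x (d(x, F) = (F + x) + 12 = 12 + F + x)
99*d(p(-2, 3), 1) = 99*(12 + 1 + 2*3) = 99*(12 + 1 + 6) = 99*19 = 1881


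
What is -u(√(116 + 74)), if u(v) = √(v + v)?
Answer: -2^(¾)*95^(¼) ≈ -5.2505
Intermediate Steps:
u(v) = √2*√v (u(v) = √(2*v) = √2*√v)
-u(√(116 + 74)) = -√2*√(√(116 + 74)) = -√2*√(√190) = -√2*190^(¼) = -2^(¾)*95^(¼)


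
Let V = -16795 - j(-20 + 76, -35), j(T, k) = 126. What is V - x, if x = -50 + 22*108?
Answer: -19247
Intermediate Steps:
V = -16921 (V = -16795 - 1*126 = -16795 - 126 = -16921)
x = 2326 (x = -50 + 2376 = 2326)
V - x = -16921 - 1*2326 = -16921 - 2326 = -19247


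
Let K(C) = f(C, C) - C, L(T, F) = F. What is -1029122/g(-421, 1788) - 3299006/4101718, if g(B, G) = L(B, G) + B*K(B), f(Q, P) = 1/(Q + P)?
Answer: 3642349381381/719656677395 ≈ 5.0612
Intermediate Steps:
f(Q, P) = 1/(P + Q)
K(C) = 1/(2*C) - C (K(C) = 1/(C + C) - C = 1/(2*C) - C)
g(B, G) = G + B*(1/(2*B) - B)
-1029122/g(-421, 1788) - 3299006/4101718 = -1029122/(½ + 1788 - 1*(-421)²) - 3299006/4101718 = -1029122/(½ + 1788 - 1*177241) - 3299006*1/4101718 = -1029122/(½ + 1788 - 177241) - 1649503/2050859 = -1029122/(-350905/2) - 1649503/2050859 = -1029122*(-2/350905) - 1649503/2050859 = 2058244/350905 - 1649503/2050859 = 3642349381381/719656677395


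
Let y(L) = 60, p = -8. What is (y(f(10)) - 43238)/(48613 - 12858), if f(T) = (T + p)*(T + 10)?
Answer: -43178/35755 ≈ -1.2076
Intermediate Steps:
f(T) = (-8 + T)*(10 + T) (f(T) = (T - 8)*(T + 10) = (-8 + T)*(10 + T))
(y(f(10)) - 43238)/(48613 - 12858) = (60 - 43238)/(48613 - 12858) = -43178/35755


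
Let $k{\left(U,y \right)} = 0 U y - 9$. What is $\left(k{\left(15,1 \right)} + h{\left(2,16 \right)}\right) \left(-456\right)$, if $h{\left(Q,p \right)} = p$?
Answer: $-3192$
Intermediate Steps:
$k{\left(U,y \right)} = -9$ ($k{\left(U,y \right)} = 0 y - 9 = 0 - 9 = -9$)
$\left(k{\left(15,1 \right)} + h{\left(2,16 \right)}\right) \left(-456\right) = \left(-9 + 16\right) \left(-456\right) = 7 \left(-456\right) = -3192$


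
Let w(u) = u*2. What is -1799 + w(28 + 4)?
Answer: -1735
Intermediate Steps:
w(u) = 2*u
-1799 + w(28 + 4) = -1799 + 2*(28 + 4) = -1799 + 2*32 = -1799 + 64 = -1735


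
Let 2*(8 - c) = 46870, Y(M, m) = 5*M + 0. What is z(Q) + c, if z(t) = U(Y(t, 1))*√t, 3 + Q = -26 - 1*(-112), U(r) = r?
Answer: -23427 + 415*√83 ≈ -19646.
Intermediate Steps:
Y(M, m) = 5*M
Q = 83 (Q = -3 + (-26 - 1*(-112)) = -3 + (-26 + 112) = -3 + 86 = 83)
z(t) = 5*t^(3/2) (z(t) = (5*t)*√t = 5*t^(3/2))
c = -23427 (c = 8 - ½*46870 = 8 - 23435 = -23427)
z(Q) + c = 5*83^(3/2) - 23427 = 5*(83*√83) - 23427 = 415*√83 - 23427 = -23427 + 415*√83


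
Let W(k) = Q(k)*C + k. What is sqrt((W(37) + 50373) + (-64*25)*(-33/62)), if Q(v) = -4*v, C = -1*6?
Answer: sqrt(50115778)/31 ≈ 228.36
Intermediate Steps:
C = -6
W(k) = 25*k (W(k) = -4*k*(-6) + k = 24*k + k = 25*k)
sqrt((W(37) + 50373) + (-64*25)*(-33/62)) = sqrt((25*37 + 50373) + (-64*25)*(-33/62)) = sqrt((925 + 50373) - (-52800)/62) = sqrt(51298 - 1600*(-33/62)) = sqrt(51298 + 26400/31) = sqrt(1616638/31) = sqrt(50115778)/31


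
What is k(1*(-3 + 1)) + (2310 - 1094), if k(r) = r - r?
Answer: 1216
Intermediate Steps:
k(r) = 0
k(1*(-3 + 1)) + (2310 - 1094) = 0 + (2310 - 1094) = 0 + 1216 = 1216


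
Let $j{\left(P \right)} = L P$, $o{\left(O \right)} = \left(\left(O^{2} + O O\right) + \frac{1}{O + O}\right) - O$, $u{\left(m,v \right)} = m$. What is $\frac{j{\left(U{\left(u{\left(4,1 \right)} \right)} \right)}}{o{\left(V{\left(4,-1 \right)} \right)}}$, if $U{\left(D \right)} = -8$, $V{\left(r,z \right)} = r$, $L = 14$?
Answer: $- \frac{896}{225} \approx -3.9822$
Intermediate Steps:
$o{\left(O \right)} = \frac{1}{2 O} - O + 2 O^{2}$ ($o{\left(O \right)} = \left(\left(O^{2} + O^{2}\right) + \frac{1}{2 O}\right) - O = \left(2 O^{2} + \frac{1}{2 O}\right) - O = \left(\frac{1}{2 O} + 2 O^{2}\right) - O = \frac{1}{2 O} - O + 2 O^{2}$)
$j{\left(P \right)} = 14 P$
$\frac{j{\left(U{\left(u{\left(4,1 \right)} \right)} \right)}}{o{\left(V{\left(4,-1 \right)} \right)}} = \frac{14 \left(-8\right)}{\frac{1}{2 \cdot 4} - 4 + 2 \cdot 4^{2}} = - \frac{112}{\frac{1}{2} \cdot \frac{1}{4} - 4 + 2 \cdot 16} = - \frac{112}{\frac{1}{8} - 4 + 32} = - \frac{112}{\frac{225}{8}} = \left(-112\right) \frac{8}{225} = - \frac{896}{225}$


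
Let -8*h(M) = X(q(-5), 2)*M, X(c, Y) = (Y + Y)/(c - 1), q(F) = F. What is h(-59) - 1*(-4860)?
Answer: 58261/12 ≈ 4855.1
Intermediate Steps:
X(c, Y) = 2*Y/(-1 + c) (X(c, Y) = (2*Y)/(-1 + c) = 2*Y/(-1 + c))
h(M) = M/12 (h(M) = -2*2/(-1 - 5)*M/8 = -2*2/(-6)*M/8 = -2*2*(-1/6)*M/8 = -(-1)*M/12 = M/12)
h(-59) - 1*(-4860) = (1/12)*(-59) - 1*(-4860) = -59/12 + 4860 = 58261/12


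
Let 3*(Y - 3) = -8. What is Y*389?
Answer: 389/3 ≈ 129.67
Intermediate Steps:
Y = ⅓ (Y = 3 + (⅓)*(-8) = 3 - 8/3 = ⅓ ≈ 0.33333)
Y*389 = (⅓)*389 = 389/3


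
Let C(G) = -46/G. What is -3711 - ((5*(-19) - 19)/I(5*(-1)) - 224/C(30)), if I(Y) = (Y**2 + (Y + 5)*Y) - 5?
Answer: -885819/230 ≈ -3851.4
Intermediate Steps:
I(Y) = -5 + Y**2 + Y*(5 + Y) (I(Y) = (Y**2 + (5 + Y)*Y) - 5 = (Y**2 + Y*(5 + Y)) - 5 = -5 + Y**2 + Y*(5 + Y))
-3711 - ((5*(-19) - 19)/I(5*(-1)) - 224/C(30)) = -3711 - ((5*(-19) - 19)/(-5 + 2*(5*(-1))**2 + 5*(5*(-1))) - 224/((-46/30))) = -3711 - ((-95 - 19)/(-5 + 2*(-5)**2 + 5*(-5)) - 224/((-46*1/30))) = -3711 - (-114/(-5 + 2*25 - 25) - 224/(-23/15)) = -3711 - (-114/(-5 + 50 - 25) - 224*(-15/23)) = -3711 - (-114/20 + 3360/23) = -3711 - (-114*1/20 + 3360/23) = -3711 - (-57/10 + 3360/23) = -3711 - 1*32289/230 = -3711 - 32289/230 = -885819/230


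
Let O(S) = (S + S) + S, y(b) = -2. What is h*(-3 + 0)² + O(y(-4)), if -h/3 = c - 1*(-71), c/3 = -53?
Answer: 2370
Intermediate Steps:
c = -159 (c = 3*(-53) = -159)
O(S) = 3*S (O(S) = 2*S + S = 3*S)
h = 264 (h = -3*(-159 - 1*(-71)) = -3*(-159 + 71) = -3*(-88) = 264)
h*(-3 + 0)² + O(y(-4)) = 264*(-3 + 0)² + 3*(-2) = 264*(-3)² - 6 = 264*9 - 6 = 2376 - 6 = 2370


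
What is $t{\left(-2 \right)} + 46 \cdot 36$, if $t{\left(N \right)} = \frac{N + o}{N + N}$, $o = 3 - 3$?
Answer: $\frac{3313}{2} \approx 1656.5$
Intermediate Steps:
$o = 0$ ($o = 3 - 3 = 0$)
$t{\left(N \right)} = \frac{1}{2}$ ($t{\left(N \right)} = \frac{N + 0}{N + N} = \frac{N}{2 N} = N \frac{1}{2 N} = \frac{1}{2}$)
$t{\left(-2 \right)} + 46 \cdot 36 = \frac{1}{2} + 46 \cdot 36 = \frac{1}{2} + 1656 = \frac{3313}{2}$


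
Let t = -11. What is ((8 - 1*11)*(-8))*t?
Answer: -264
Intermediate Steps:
((8 - 1*11)*(-8))*t = ((8 - 1*11)*(-8))*(-11) = ((8 - 11)*(-8))*(-11) = -3*(-8)*(-11) = 24*(-11) = -264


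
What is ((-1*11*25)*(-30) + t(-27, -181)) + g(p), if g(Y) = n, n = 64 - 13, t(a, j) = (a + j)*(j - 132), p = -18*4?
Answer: 73405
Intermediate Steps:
p = -72
t(a, j) = (-132 + j)*(a + j) (t(a, j) = (a + j)*(-132 + j) = (-132 + j)*(a + j))
n = 51
g(Y) = 51
((-1*11*25)*(-30) + t(-27, -181)) + g(p) = ((-1*11*25)*(-30) + ((-181)**2 - 132*(-27) - 132*(-181) - 27*(-181))) + 51 = (-11*25*(-30) + (32761 + 3564 + 23892 + 4887)) + 51 = (-275*(-30) + 65104) + 51 = (8250 + 65104) + 51 = 73354 + 51 = 73405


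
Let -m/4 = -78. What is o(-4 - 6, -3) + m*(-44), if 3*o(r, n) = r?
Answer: -41194/3 ≈ -13731.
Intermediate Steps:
m = 312 (m = -4*(-78) = 312)
o(r, n) = r/3
o(-4 - 6, -3) + m*(-44) = (-4 - 6)/3 + 312*(-44) = (⅓)*(-10) - 13728 = -10/3 - 13728 = -41194/3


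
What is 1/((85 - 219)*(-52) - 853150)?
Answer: -1/846182 ≈ -1.1818e-6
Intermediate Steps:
1/((85 - 219)*(-52) - 853150) = 1/(-134*(-52) - 853150) = 1/(6968 - 853150) = 1/(-846182) = -1/846182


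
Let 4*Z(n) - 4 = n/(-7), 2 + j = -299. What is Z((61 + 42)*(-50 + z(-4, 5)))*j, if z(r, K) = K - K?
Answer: -111327/2 ≈ -55664.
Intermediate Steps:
z(r, K) = 0
j = -301 (j = -2 - 299 = -301)
Z(n) = 1 - n/28 (Z(n) = 1 + (n/(-7))/4 = 1 + (n*(-⅐))/4 = 1 + (-n/7)/4 = 1 - n/28)
Z((61 + 42)*(-50 + z(-4, 5)))*j = (1 - (61 + 42)*(-50 + 0)/28)*(-301) = (1 - 103*(-50)/28)*(-301) = (1 - 1/28*(-5150))*(-301) = (1 + 2575/14)*(-301) = (2589/14)*(-301) = -111327/2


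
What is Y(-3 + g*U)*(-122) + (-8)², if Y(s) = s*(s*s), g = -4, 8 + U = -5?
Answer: -14353114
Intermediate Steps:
U = -13 (U = -8 - 5 = -13)
Y(s) = s³ (Y(s) = s*s² = s³)
Y(-3 + g*U)*(-122) + (-8)² = (-3 - 4*(-13))³*(-122) + (-8)² = (-3 + 52)³*(-122) + 64 = 49³*(-122) + 64 = 117649*(-122) + 64 = -14353178 + 64 = -14353114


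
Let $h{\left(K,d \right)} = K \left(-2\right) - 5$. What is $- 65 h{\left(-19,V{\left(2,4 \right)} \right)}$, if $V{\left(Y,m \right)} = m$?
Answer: $-2145$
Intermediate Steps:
$h{\left(K,d \right)} = -5 - 2 K$ ($h{\left(K,d \right)} = - 2 K - 5 = -5 - 2 K$)
$- 65 h{\left(-19,V{\left(2,4 \right)} \right)} = - 65 \left(-5 - -38\right) = - 65 \left(-5 + 38\right) = \left(-65\right) 33 = -2145$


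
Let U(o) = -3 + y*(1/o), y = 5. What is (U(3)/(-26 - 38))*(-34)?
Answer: -17/24 ≈ -0.70833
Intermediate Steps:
U(o) = -3 + 5/o (U(o) = -3 + 5*(1/o) = -3 + 5/o)
(U(3)/(-26 - 38))*(-34) = ((-3 + 5/3)/(-26 - 38))*(-34) = ((-3 + 5*(1/3))/(-64))*(-34) = ((-3 + 5/3)*(-1/64))*(-34) = -4/3*(-1/64)*(-34) = (1/48)*(-34) = -17/24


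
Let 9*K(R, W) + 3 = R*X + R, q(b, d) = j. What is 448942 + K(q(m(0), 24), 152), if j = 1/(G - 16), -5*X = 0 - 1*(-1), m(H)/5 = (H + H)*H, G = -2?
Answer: 181821373/405 ≈ 4.4894e+5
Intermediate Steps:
m(H) = 10*H**2 (m(H) = 5*((H + H)*H) = 5*((2*H)*H) = 5*(2*H**2) = 10*H**2)
X = -1/5 (X = -(0 - 1*(-1))/5 = -(0 + 1)/5 = -1/5*1 = -1/5 ≈ -0.20000)
j = -1/18 (j = 1/(-2 - 16) = 1/(-18) = -1/18 ≈ -0.055556)
q(b, d) = -1/18
K(R, W) = -1/3 + 4*R/45 (K(R, W) = -1/3 + (R*(-1/5) + R)/9 = -1/3 + (-R/5 + R)/9 = -1/3 + (4*R/5)/9 = -1/3 + 4*R/45)
448942 + K(q(m(0), 24), 152) = 448942 + (-1/3 + (4/45)*(-1/18)) = 448942 + (-1/3 - 2/405) = 448942 - 137/405 = 181821373/405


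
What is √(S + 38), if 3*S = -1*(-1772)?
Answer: √5658/3 ≈ 25.073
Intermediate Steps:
S = 1772/3 (S = (-1*(-1772))/3 = (⅓)*1772 = 1772/3 ≈ 590.67)
√(S + 38) = √(1772/3 + 38) = √(1886/3) = √5658/3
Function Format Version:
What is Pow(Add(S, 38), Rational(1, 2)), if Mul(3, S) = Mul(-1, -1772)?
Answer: Mul(Rational(1, 3), Pow(5658, Rational(1, 2))) ≈ 25.073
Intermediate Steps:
S = Rational(1772, 3) (S = Mul(Rational(1, 3), Mul(-1, -1772)) = Mul(Rational(1, 3), 1772) = Rational(1772, 3) ≈ 590.67)
Pow(Add(S, 38), Rational(1, 2)) = Pow(Add(Rational(1772, 3), 38), Rational(1, 2)) = Pow(Rational(1886, 3), Rational(1, 2)) = Mul(Rational(1, 3), Pow(5658, Rational(1, 2)))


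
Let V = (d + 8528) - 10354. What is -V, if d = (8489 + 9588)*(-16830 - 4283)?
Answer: 381661527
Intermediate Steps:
d = -381659701 (d = 18077*(-21113) = -381659701)
V = -381661527 (V = (-381659701 + 8528) - 10354 = -381651173 - 10354 = -381661527)
-V = -1*(-381661527) = 381661527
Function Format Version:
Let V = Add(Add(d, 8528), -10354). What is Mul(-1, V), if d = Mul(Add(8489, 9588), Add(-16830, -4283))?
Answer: 381661527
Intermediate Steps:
d = -381659701 (d = Mul(18077, -21113) = -381659701)
V = -381661527 (V = Add(Add(-381659701, 8528), -10354) = Add(-381651173, -10354) = -381661527)
Mul(-1, V) = Mul(-1, -381661527) = 381661527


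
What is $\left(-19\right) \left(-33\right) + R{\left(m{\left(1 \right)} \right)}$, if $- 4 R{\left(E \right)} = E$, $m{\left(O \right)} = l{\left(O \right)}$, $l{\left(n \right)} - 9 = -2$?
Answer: $\frac{2501}{4} \approx 625.25$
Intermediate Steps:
$l{\left(n \right)} = 7$ ($l{\left(n \right)} = 9 - 2 = 7$)
$m{\left(O \right)} = 7$
$R{\left(E \right)} = - \frac{E}{4}$
$\left(-19\right) \left(-33\right) + R{\left(m{\left(1 \right)} \right)} = \left(-19\right) \left(-33\right) - \frac{7}{4} = 627 - \frac{7}{4} = \frac{2501}{4}$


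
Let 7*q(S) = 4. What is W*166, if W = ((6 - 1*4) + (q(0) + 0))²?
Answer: 53784/49 ≈ 1097.6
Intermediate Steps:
q(S) = 4/7 (q(S) = (⅐)*4 = 4/7)
W = 324/49 (W = ((6 - 1*4) + (4/7 + 0))² = ((6 - 4) + 4/7)² = (2 + 4/7)² = (18/7)² = 324/49 ≈ 6.6122)
W*166 = (324/49)*166 = 53784/49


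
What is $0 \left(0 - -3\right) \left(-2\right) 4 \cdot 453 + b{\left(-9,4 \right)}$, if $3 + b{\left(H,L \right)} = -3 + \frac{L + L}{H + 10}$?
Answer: $2$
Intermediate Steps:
$b{\left(H,L \right)} = -6 + \frac{2 L}{10 + H}$ ($b{\left(H,L \right)} = -3 - \left(3 - \frac{L + L}{H + 10}\right) = -3 + \left(-3 + \frac{2 L}{10 + H}\right) = -6 + \frac{2 L}{10 + H}$)
$0 \left(0 - -3\right) \left(-2\right) 4 \cdot 453 + b{\left(-9,4 \right)} = 0 \left(0 - -3\right) \left(-2\right) 4 \cdot 453 + \frac{2 \left(-30 + 4 - -27\right)}{10 - 9} = 0 \left(0 + 3\right) \left(-2\right) 4 \cdot 453 + \frac{2 \left(-30 + 4 + 27\right)}{1} = 0 \cdot 3 \left(-2\right) 4 \cdot 453 + 2 \cdot 1 \cdot 1 = 0 \left(-6\right) 4 \cdot 453 + 2 = 0 \cdot 4 \cdot 453 + 2 = 0 \cdot 453 + 2 = 0 + 2 = 2$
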